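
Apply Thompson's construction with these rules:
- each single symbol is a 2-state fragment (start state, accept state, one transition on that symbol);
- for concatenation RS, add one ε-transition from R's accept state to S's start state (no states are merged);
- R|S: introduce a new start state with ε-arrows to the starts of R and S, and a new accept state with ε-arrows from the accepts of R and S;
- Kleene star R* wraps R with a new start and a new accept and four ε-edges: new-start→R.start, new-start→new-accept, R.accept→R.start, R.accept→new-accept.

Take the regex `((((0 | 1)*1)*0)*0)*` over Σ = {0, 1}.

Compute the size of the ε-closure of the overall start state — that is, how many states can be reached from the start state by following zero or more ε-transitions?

Work bottom-up. For each fragment F, track |ε-closure(F.start)| and whether F's accept lies in that closure (i.e. whether F accepts ε). A single-symbol fragment has closure size 1 and does not accept ε.
  0 | 1 → new start ε-reaches every alternative's start; none of them accept ε, so the new accept is not reached: |closure| = 1 + 1 + 1 = 3
  (0 | 1)* → |closure| = 1 (new start) + 3 (body) + 1 (new accept) = 5
  (0 | 1)*1 → |closure| = 5 + 1 = 6 (closure spills across the concat boundary because the left factor accepts ε)
  ((0 | 1)*1)* → new start has ε-edges to the inner start and to the new accept, so |closure| = 2 + 6 = 8
  ((0 | 1)*1)*0 → |closure| = 8 + 1 = 9 (closure spills across the concat boundary because the left factor accepts ε)
  (((0 | 1)*1)*0)* → new start has ε-edges to the inner start and to the new accept, so |closure| = 2 + 9 = 11
  (((0 | 1)*1)*0)*0 → |closure| = 11 + 1 = 12 (closure spills across the concat boundary because the left factor accepts ε)
  ((((0 | 1)*1)*0)*0)* → new start has ε-edges to the inner start and to the new accept, so |closure| = 2 + 12 = 14

14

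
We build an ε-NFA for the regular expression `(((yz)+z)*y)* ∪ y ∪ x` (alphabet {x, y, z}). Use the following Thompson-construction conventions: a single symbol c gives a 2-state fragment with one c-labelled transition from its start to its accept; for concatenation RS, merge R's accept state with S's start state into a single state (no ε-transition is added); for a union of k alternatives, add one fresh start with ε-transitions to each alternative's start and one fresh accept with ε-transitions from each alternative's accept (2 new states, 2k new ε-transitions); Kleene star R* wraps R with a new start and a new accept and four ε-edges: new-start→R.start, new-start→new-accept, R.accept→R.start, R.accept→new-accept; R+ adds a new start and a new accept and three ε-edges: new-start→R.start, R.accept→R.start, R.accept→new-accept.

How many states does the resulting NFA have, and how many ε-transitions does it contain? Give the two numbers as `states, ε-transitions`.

By structural recursion:
Each of the 6 symbol leaves contributes 2 states and 0 ε-transitions.
  yz = 3 states, 0 ε-transitions
  (yz)+ = 5 states, 3 ε-transitions
  (yz)+z = 6 states, 3 ε-transitions
  ((yz)+z)* = 8 states, 7 ε-transitions
  ((yz)+z)*y = 9 states, 7 ε-transitions
  (((yz)+z)*y)* = 11 states, 11 ε-transitions
  (((yz)+z)*y)* ∪ y ∪ x = 17 states, 17 ε-transitions

17, 17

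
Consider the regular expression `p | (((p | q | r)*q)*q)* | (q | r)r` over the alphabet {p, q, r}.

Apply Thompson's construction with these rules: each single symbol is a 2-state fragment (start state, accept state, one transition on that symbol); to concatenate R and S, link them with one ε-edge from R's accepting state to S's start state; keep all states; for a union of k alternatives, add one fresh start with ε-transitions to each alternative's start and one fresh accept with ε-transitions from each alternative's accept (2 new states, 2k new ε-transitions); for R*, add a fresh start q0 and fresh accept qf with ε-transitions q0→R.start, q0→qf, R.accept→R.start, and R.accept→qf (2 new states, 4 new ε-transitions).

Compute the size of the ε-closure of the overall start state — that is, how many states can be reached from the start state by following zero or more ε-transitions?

18

Work bottom-up. For each fragment F, track |ε-closure(F.start)| and whether F's accept lies in that closure (i.e. whether F accepts ε). A single-symbol fragment has closure size 1 and does not accept ε.
  p | q | r → new start ε-reaches every alternative's start; none of them accept ε, so the new accept is not reached: |ε-closure| = 1 + 1 + 1 + 1 = 4
  (p | q | r)* → new start has ε-edges to the inner start and to the new accept, so |ε-closure| = 2 + 4 = 6
  (p | q | r)*q → the left operand accepts ε, so the closure extends into the next operand (via the concat ε-link); |ε-closure| = 6 + 1 = 7
  ((p | q | r)*q)* → the star's fresh start ε-reaches both the body's start and the fresh accept: |ε-closure| = 2 + 7 = 9
  ((p | q | r)*q)*q → |ε-closure| = 9 + 1 = 10 (closure spills across the concat boundary because the left factor accepts ε)
  (((p | q | r)*q)*q)* → |ε-closure| = 1 (new start) + 10 (body) + 1 (new accept) = 12
  q | r → |ε-closure| = 1 + 1 + 1 = 3 (the new accept is not ε-reachable since no branch accepts ε)
  (q | r)r → same as the first factor's closure: |ε-closure| = 3
  p | (((p | q | r)*q)*q)* | (q | r)r → |ε-closure| = 1 (new start) + (1 + 12 + 3) + 1 (new accept, since some branch ε-reaches its own accept) = 18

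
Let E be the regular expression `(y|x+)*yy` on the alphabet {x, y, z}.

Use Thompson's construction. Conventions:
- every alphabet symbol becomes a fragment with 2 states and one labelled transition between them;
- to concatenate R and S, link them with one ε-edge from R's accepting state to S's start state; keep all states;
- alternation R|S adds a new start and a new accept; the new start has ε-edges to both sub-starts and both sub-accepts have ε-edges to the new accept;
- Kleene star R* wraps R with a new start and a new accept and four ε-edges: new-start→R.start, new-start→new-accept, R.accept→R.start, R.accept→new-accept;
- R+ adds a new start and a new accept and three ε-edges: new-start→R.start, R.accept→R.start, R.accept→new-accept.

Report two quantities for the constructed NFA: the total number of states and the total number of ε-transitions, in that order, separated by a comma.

14, 13

By structural recursion:
Each of the 4 symbol leaves contributes 2 states and 0 ε-transitions.
  x+ → 4 states, 3 ε-transitions
  y|x+ → 8 states, 7 ε-transitions
  (y|x+)* → 10 states, 11 ε-transitions
  (y|x+)*yy → 14 states, 13 ε-transitions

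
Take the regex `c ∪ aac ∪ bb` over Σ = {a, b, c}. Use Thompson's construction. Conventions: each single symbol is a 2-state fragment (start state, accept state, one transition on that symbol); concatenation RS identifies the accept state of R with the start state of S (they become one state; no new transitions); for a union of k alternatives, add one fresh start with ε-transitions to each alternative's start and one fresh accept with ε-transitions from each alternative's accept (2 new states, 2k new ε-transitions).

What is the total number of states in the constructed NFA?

Recursing over subexpressions:
Each of the 6 symbol leaves contributes a 2-state fragment.
  aac = 4 states
  bb = 3 states
  c ∪ aac ∪ bb = 11 states

11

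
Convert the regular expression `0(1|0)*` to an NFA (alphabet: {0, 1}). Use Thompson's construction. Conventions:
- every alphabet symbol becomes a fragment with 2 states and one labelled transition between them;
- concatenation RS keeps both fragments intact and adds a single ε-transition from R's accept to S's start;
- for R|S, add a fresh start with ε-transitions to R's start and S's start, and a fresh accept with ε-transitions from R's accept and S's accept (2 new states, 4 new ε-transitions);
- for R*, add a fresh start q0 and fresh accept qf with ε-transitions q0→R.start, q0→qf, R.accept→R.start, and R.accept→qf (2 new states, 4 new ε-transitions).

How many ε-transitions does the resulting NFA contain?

Building bottom-up:
Each of the 3 symbol leaves contributes 0 ε-transitions.
  1|0 — 4 ε-transitions
  (1|0)* — 8 ε-transitions
  0(1|0)* — 9 ε-transitions

9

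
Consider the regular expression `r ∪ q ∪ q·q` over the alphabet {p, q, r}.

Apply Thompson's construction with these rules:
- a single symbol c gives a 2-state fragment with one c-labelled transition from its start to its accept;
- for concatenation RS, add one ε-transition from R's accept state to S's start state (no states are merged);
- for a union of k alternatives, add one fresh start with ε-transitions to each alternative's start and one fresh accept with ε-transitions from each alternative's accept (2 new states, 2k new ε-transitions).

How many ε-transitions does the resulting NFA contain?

7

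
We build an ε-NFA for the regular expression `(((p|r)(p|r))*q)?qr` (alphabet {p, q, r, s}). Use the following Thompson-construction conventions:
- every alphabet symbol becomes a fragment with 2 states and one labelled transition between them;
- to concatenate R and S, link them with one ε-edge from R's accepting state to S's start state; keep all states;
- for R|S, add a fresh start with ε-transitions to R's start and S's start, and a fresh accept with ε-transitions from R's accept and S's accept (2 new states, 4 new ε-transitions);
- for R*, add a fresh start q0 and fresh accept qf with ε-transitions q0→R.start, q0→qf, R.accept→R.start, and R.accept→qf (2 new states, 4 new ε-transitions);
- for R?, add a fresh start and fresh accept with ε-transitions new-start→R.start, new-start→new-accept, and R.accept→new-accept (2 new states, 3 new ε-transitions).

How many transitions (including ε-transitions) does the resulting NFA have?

Per subexpression:
Each of the 7 symbol leaves contributes 1 transition (1 symbol, 0 ε).
  p|r : 6 transitions (2 symbol, 4 ε)
  p|r : 6 transitions (2 symbol, 4 ε)
  (p|r)(p|r) : 13 transitions (4 symbol, 9 ε)
  ((p|r)(p|r))* : 17 transitions (4 symbol, 13 ε)
  ((p|r)(p|r))*q : 19 transitions (5 symbol, 14 ε)
  (((p|r)(p|r))*q)? : 22 transitions (5 symbol, 17 ε)
  (((p|r)(p|r))*q)?qr : 26 transitions (7 symbol, 19 ε)

26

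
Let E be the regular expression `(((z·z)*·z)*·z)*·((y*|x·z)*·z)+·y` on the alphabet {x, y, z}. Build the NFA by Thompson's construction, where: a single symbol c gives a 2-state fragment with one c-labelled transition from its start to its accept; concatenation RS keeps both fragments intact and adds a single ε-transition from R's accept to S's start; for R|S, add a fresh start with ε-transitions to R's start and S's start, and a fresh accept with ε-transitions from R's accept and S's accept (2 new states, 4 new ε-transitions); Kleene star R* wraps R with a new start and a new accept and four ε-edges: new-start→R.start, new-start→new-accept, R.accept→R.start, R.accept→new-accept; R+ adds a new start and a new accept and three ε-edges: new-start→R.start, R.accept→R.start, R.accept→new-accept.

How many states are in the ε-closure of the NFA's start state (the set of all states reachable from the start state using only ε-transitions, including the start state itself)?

Work bottom-up. For each fragment F, track |ε-closure(F.start)| and whether F's accept lies in that closure (i.e. whether F accepts ε). A single-symbol fragment has closure size 1 and does not accept ε.
  z·z → C equals the left operand's closure size = 1 (its accept is not ε-reachable, so the closure stops there)
  (z·z)* → C = 1 (new start) + 1 (body) + 1 (new accept) = 3
  (z·z)*·z → the left operand accepts ε, so the closure extends into the next operand (via the concat ε-link); C = 3 + 1 = 4
  ((z·z)*·z)* → the star's fresh start ε-reaches both the body's start and the fresh accept: C = 2 + 4 = 6
  ((z·z)*·z)*·z → C = 6 + 1 = 7 (closure spills across the concat boundary because the left factor accepts ε)
  (((z·z)*·z)*·z)* → the star's fresh start ε-reaches both the body's start and the fresh accept: C = 2 + 7 = 9
  y* → new start has ε-edges to the inner start and to the new accept, so C = 2 + 1 = 3
  x·z → C equals the left operand's closure size = 1 (its accept is not ε-reachable, so the closure stops there)
  y*|x·z → new start ε-reaches every alternative's start; at least one alternative accepts ε, so the union's new accept is reached too: C = 1 + 3 + 1 + 1 = 6
  (y*|x·z)* → C = 1 (new start) + 6 (body) + 1 (new accept) = 8
  (y*|x·z)*·z → C = 8 + 1 = 9 (closure spills across the concat boundary because the left factor accepts ε)
  ((y*|x·z)*·z)+ → C = 1 + 9 = 10 (the body doesn't accept ε, so the new accept is not reached)
  (((z·z)*·z)*·z)*·((y*|x·z)*·z)+·y → the left operand accepts ε, so the closure extends into the next operand (via the concat ε-link); C = 9 + 10 = 19

19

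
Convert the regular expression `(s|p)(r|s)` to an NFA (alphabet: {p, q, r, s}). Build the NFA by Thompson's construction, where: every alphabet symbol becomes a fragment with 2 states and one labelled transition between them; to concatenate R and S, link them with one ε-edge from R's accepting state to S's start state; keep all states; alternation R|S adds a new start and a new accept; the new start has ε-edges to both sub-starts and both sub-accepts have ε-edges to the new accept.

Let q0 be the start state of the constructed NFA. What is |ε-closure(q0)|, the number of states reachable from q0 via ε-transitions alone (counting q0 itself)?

3

Work bottom-up. For each fragment F, track |ε-closure(F.start)| and whether F's accept lies in that closure (i.e. whether F accepts ε). A single-symbol fragment has closure size 1 and does not accept ε.
  s|p : new start ε-reaches every alternative's start; none of them accept ε, so the new accept is not reached: |ε-closure| = 1 + 1 + 1 = 3
  r|s : |ε-closure| = 1 + 1 + 1 = 3 (the new accept is not ε-reachable since no branch accepts ε)
  (s|p)(r|s) : |ε-closure| equals the left operand's closure size = 3 (its accept is not ε-reachable, so the closure stops there)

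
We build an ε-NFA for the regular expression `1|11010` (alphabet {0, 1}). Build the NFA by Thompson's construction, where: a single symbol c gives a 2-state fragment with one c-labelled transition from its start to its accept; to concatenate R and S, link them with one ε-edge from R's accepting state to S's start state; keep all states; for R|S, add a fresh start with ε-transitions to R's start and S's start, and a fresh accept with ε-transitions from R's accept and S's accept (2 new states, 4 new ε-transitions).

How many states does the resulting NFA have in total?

By structural recursion:
Each of the 6 symbol leaves contributes a 2-state fragment.
  11010 = 10 states
  1|11010 = 14 states

14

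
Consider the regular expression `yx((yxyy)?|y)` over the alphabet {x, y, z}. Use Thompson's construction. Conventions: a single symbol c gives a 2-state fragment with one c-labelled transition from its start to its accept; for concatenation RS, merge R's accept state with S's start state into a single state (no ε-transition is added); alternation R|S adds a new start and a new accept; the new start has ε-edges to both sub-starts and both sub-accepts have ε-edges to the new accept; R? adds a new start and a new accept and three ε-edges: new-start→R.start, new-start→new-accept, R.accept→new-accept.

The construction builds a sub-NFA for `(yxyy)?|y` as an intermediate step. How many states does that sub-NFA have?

11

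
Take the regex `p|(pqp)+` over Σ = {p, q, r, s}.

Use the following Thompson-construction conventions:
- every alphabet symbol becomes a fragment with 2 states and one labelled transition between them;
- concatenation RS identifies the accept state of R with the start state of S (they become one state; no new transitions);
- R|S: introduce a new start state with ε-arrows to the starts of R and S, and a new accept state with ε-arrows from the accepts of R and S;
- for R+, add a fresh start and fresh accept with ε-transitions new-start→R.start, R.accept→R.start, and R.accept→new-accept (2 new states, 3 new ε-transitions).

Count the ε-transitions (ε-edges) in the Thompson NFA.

7

Per subexpression:
Each of the 4 symbol leaves contributes 0 ε-transitions.
  pqp → 0 ε-transitions
  (pqp)+ → 3 ε-transitions
  p|(pqp)+ → 7 ε-transitions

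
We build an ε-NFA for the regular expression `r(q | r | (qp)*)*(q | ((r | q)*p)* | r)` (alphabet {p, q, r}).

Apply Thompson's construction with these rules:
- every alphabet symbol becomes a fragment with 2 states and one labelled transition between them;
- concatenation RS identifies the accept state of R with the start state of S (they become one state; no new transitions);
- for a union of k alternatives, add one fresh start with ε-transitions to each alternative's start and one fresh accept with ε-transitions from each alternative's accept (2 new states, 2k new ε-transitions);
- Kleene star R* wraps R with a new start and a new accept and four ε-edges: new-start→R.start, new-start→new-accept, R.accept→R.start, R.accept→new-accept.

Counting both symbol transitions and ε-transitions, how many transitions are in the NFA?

By structural recursion:
Each of the 10 symbol leaves contributes 1 transition (1 symbol, 0 ε).
  qp : 2 transitions (2 symbol, 0 ε)
  (qp)* : 6 transitions (2 symbol, 4 ε)
  q | r | (qp)* : 14 transitions (4 symbol, 10 ε)
  (q | r | (qp)*)* : 18 transitions (4 symbol, 14 ε)
  r | q : 6 transitions (2 symbol, 4 ε)
  (r | q)* : 10 transitions (2 symbol, 8 ε)
  (r | q)*p : 11 transitions (3 symbol, 8 ε)
  ((r | q)*p)* : 15 transitions (3 symbol, 12 ε)
  q | ((r | q)*p)* | r : 23 transitions (5 symbol, 18 ε)
  r(q | r | (qp)*)*(q | ((r | q)*p)* | r) : 42 transitions (10 symbol, 32 ε)

42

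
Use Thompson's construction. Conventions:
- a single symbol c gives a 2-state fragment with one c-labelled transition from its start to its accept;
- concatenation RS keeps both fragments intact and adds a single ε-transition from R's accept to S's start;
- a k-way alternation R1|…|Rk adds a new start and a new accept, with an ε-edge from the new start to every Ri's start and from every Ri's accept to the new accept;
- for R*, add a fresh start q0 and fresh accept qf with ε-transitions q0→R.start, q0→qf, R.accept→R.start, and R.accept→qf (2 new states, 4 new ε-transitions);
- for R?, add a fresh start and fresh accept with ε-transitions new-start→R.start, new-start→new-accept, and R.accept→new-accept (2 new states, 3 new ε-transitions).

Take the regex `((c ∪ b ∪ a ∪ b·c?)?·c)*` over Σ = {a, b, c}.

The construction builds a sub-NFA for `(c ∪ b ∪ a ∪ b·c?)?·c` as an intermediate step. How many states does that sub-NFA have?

18

Fragment for `(c ∪ b ∪ a ∪ b·c?)?·c`:
Each of the 6 symbol leaves contributes a 2-state fragment.
  c? — 4 states
  b·c? — 6 states
  c ∪ b ∪ a ∪ b·c? — 14 states
  (c ∪ b ∪ a ∪ b·c?)? — 16 states
  (c ∪ b ∪ a ∪ b·c?)?·c — 18 states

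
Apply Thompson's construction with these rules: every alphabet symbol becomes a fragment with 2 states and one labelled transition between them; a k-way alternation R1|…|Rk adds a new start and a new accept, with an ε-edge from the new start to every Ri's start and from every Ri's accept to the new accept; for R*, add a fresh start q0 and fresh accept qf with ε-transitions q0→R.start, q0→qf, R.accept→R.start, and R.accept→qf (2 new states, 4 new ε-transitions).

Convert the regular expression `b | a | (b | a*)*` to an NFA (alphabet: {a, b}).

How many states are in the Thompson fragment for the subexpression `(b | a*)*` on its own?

10

Fragment for `(b | a*)*`:
Each of the 2 symbol leaves contributes a 2-state fragment.
  a* : 4 states
  b | a* : 8 states
  (b | a*)* : 10 states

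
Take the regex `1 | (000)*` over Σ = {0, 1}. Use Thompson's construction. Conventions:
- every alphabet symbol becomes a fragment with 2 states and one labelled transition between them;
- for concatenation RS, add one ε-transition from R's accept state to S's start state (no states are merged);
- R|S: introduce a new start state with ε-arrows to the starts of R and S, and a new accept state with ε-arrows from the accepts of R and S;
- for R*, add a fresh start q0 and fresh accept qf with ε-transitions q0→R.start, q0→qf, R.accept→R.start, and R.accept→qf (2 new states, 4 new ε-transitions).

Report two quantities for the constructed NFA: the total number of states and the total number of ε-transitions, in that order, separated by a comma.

Recursing over subexpressions:
Each of the 4 symbol leaves contributes 2 states and 0 ε-transitions.
  000 — 6 states, 2 ε-transitions
  (000)* — 8 states, 6 ε-transitions
  1 | (000)* — 12 states, 10 ε-transitions

12, 10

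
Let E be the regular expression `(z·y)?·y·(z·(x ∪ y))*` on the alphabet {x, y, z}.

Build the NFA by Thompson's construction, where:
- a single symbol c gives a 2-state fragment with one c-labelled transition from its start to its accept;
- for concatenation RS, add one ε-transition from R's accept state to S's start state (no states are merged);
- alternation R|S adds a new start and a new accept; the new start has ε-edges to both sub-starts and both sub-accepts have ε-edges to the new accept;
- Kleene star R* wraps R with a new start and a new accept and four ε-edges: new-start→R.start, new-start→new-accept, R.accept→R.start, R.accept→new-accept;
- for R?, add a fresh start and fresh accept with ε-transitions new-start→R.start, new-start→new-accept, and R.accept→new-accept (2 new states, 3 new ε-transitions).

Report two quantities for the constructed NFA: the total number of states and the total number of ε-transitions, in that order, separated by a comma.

18, 15

Per subexpression:
Each of the 6 symbol leaves contributes 2 states and 0 ε-transitions.
  z·y — 4 states, 1 ε-transition
  (z·y)? — 6 states, 4 ε-transitions
  x ∪ y — 6 states, 4 ε-transitions
  z·(x ∪ y) — 8 states, 5 ε-transitions
  (z·(x ∪ y))* — 10 states, 9 ε-transitions
  (z·y)?·y·(z·(x ∪ y))* — 18 states, 15 ε-transitions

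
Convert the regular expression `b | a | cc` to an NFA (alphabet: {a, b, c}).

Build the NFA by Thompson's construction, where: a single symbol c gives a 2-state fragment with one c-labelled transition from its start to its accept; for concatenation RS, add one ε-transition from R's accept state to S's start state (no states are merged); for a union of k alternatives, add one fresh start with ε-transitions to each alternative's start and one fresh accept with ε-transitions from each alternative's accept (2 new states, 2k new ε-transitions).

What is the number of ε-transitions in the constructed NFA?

Per subexpression:
Each of the 4 symbol leaves contributes 0 ε-transitions.
  cc = 1 ε-transition
  b | a | cc = 7 ε-transitions

7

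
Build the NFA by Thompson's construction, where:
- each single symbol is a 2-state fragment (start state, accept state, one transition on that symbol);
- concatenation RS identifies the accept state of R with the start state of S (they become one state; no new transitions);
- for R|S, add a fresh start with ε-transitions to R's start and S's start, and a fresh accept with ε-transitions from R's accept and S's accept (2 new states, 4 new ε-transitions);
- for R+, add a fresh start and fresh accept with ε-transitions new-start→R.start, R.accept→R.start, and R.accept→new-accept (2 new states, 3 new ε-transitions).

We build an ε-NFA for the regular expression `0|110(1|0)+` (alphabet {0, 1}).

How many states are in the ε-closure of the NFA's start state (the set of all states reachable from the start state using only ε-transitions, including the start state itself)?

3

Let C(F) = |ε-closure(F.start)| within fragment F, and note whether F accepts ε. Symbol fragments have C = 1 and do not accept ε. Then:
  1|0 : C = 1 + 1 + 1 = 3 (the new accept is not ε-reachable since no branch accepts ε)
  (1|0)+ : C = 1 + 3 = 4 (the body doesn't accept ε, so the new accept is not reached)
  110(1|0)+ : C equals the left operand's closure size = 1 (its accept is not ε-reachable, so the closure stops there)
  0|110(1|0)+ : C = 1 + 1 + 1 = 3 (the new accept is not ε-reachable since no branch accepts ε)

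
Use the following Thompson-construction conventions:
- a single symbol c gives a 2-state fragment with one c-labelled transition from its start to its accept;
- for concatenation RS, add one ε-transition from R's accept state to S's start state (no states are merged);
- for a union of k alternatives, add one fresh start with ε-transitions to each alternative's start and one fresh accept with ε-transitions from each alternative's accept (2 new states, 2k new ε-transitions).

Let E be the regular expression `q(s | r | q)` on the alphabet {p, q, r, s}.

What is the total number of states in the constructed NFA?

By structural recursion:
Each of the 4 symbol leaves contributes a 2-state fragment.
  s | r | q → 8 states
  q(s | r | q) → 10 states

10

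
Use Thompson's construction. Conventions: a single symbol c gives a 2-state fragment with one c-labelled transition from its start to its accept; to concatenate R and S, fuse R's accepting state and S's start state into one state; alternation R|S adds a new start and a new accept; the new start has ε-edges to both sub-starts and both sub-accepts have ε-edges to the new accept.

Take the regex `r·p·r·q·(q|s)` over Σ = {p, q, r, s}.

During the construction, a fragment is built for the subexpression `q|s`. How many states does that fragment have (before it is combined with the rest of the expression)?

Fragment for `q|s`:
Each of the 2 symbol leaves contributes a 2-state fragment.
  q|s : 6 states

6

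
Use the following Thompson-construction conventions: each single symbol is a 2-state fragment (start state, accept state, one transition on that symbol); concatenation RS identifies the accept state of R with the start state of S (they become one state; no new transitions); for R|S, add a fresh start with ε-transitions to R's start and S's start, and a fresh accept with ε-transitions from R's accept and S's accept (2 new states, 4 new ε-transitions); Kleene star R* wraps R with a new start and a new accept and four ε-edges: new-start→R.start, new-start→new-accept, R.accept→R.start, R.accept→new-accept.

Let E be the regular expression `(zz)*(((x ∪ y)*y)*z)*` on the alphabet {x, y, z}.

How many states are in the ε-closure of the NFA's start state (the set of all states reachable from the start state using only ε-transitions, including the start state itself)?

Work bottom-up. For each fragment F, track |ε-closure(F.start)| and whether F's accept lies in that closure (i.e. whether F accepts ε). A single-symbol fragment has closure size 1 and does not accept ε.
  zz → same as the first factor's closure: C = 1
  (zz)* → the star's fresh start ε-reaches both the body's start and the fresh accept: C = 2 + 1 = 3
  x ∪ y → new start ε-reaches every alternative's start; none of them accept ε, so the new accept is not reached: C = 1 + 1 + 1 = 3
  (x ∪ y)* → C = 1 (new start) + 3 (body) + 1 (new accept) = 5
  (x ∪ y)*y → the left operand accepts ε, so the closure extends into the next operand (the shared merged state is already counted); C = 5 + (1−1) = 5
  ((x ∪ y)*y)* → new start has ε-edges to the inner start and to the new accept, so C = 2 + 5 = 7
  ((x ∪ y)*y)*z → the left operand accepts ε, so the closure extends into the next operand (the shared merged state is already counted); C = 7 + (1−1) = 7
  (((x ∪ y)*y)*z)* → the star's fresh start ε-reaches both the body's start and the fresh accept: C = 2 + 7 = 9
  (zz)*(((x ∪ y)*y)*z)* → C = 3 + (9−1) = 11 (closure spills across the concat boundary because the left factor accepts ε)

11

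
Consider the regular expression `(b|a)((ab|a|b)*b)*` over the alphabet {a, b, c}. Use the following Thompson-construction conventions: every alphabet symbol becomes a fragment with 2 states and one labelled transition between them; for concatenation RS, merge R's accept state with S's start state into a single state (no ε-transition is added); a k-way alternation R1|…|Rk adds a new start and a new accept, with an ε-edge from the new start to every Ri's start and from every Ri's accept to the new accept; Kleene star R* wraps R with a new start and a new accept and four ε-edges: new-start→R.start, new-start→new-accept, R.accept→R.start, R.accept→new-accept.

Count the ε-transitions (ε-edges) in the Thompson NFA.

18

Per subexpression:
Each of the 7 symbol leaves contributes 0 ε-transitions.
  b|a = 4 ε-transitions
  ab = 0 ε-transitions
  ab|a|b = 6 ε-transitions
  (ab|a|b)* = 10 ε-transitions
  (ab|a|b)*b = 10 ε-transitions
  ((ab|a|b)*b)* = 14 ε-transitions
  (b|a)((ab|a|b)*b)* = 18 ε-transitions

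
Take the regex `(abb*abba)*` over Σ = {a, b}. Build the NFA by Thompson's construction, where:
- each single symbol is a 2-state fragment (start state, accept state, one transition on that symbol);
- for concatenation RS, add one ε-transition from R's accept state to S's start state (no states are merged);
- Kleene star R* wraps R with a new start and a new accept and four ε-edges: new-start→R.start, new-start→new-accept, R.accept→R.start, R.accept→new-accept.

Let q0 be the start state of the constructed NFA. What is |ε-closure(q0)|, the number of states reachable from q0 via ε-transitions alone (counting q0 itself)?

Let C(F) = |ε-closure(F.start)| within fragment F, and note whether F accepts ε. Symbol fragments have C = 1 and do not accept ε. Then:
  b* → new start has ε-edges to the inner start and to the new accept, so C = 2 + 1 = 3
  abb*abba → same as the first factor's closure: C = 1
  (abb*abba)* → new start has ε-edges to the inner start and to the new accept, so C = 2 + 1 = 3

3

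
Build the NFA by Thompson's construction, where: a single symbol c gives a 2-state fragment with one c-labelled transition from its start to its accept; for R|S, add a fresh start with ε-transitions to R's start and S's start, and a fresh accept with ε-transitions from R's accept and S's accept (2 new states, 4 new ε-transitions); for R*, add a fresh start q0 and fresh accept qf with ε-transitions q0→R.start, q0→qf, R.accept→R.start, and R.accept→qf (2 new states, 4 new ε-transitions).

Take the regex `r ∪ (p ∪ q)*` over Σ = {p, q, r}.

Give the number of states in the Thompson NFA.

12

Building bottom-up:
Each of the 3 symbol leaves contributes a 2-state fragment.
  p ∪ q = 6 states
  (p ∪ q)* = 8 states
  r ∪ (p ∪ q)* = 12 states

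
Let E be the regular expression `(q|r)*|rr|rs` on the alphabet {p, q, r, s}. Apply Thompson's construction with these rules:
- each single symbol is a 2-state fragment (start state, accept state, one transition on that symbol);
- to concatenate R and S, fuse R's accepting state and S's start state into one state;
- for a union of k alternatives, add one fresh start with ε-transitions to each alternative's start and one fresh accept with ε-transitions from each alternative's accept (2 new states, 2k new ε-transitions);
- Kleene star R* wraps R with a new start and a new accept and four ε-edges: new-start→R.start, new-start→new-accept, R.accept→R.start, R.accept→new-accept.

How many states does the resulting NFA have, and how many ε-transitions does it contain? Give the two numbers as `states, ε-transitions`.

By structural recursion:
Each of the 6 symbol leaves contributes 2 states and 0 ε-transitions.
  q|r → 6 states, 4 ε-transitions
  (q|r)* → 8 states, 8 ε-transitions
  rr → 3 states, 0 ε-transitions
  rs → 3 states, 0 ε-transitions
  (q|r)*|rr|rs → 16 states, 14 ε-transitions

16, 14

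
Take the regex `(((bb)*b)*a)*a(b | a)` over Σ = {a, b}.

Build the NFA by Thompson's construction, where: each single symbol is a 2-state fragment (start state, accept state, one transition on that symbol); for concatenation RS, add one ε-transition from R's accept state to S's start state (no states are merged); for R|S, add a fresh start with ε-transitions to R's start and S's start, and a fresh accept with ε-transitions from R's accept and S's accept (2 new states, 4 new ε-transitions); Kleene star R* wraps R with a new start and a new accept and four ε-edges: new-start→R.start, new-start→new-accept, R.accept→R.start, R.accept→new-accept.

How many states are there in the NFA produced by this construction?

Per subexpression:
Each of the 7 symbol leaves contributes a 2-state fragment.
  bb = 4 states
  (bb)* = 6 states
  (bb)*b = 8 states
  ((bb)*b)* = 10 states
  ((bb)*b)*a = 12 states
  (((bb)*b)*a)* = 14 states
  b | a = 6 states
  (((bb)*b)*a)*a(b | a) = 22 states

22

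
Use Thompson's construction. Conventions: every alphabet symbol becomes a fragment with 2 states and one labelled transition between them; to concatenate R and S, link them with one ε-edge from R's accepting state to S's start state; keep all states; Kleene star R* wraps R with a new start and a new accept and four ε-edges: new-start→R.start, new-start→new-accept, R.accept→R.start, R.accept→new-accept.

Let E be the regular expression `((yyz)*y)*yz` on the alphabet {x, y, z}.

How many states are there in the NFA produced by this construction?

16

Building bottom-up:
Each of the 6 symbol leaves contributes a 2-state fragment.
  yyz : 6 states
  (yyz)* : 8 states
  (yyz)*y : 10 states
  ((yyz)*y)* : 12 states
  ((yyz)*y)*yz : 16 states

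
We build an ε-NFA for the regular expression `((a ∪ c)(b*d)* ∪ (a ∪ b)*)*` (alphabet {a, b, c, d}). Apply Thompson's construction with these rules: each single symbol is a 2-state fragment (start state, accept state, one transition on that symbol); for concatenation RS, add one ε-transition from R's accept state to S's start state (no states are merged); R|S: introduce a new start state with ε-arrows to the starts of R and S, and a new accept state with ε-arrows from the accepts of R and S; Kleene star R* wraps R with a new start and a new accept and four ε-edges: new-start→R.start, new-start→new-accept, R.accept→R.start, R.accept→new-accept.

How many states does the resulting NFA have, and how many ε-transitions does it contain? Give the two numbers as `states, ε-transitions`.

26, 30

Per subexpression:
Each of the 6 symbol leaves contributes 2 states and 0 ε-transitions.
  a ∪ c → 6 states, 4 ε-transitions
  b* → 4 states, 4 ε-transitions
  b*d → 6 states, 5 ε-transitions
  (b*d)* → 8 states, 9 ε-transitions
  (a ∪ c)(b*d)* → 14 states, 14 ε-transitions
  a ∪ b → 6 states, 4 ε-transitions
  (a ∪ b)* → 8 states, 8 ε-transitions
  (a ∪ c)(b*d)* ∪ (a ∪ b)* → 24 states, 26 ε-transitions
  ((a ∪ c)(b*d)* ∪ (a ∪ b)*)* → 26 states, 30 ε-transitions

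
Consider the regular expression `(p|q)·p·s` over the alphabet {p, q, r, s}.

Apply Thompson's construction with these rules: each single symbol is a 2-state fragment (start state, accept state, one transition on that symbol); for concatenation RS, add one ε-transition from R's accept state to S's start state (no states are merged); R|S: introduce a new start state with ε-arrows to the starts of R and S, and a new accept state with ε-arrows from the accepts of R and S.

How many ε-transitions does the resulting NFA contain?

Per subexpression:
Each of the 4 symbol leaves contributes 0 ε-transitions.
  p|q → 4 ε-transitions
  (p|q)·p·s → 6 ε-transitions

6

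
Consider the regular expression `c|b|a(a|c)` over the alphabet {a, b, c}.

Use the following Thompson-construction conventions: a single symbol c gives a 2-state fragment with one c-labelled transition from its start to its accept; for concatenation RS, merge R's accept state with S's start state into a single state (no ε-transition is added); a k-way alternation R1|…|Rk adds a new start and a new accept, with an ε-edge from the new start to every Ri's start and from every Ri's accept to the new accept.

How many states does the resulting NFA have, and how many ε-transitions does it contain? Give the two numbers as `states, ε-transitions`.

13, 10

By structural recursion:
Each of the 5 symbol leaves contributes 2 states and 0 ε-transitions.
  a|c = 6 states, 4 ε-transitions
  a(a|c) = 7 states, 4 ε-transitions
  c|b|a(a|c) = 13 states, 10 ε-transitions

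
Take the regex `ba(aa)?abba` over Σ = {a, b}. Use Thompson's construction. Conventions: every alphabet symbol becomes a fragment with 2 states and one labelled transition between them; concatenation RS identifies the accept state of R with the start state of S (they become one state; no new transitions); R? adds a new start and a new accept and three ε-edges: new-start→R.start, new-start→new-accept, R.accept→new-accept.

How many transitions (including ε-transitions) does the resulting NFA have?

Bottom-up over the parse tree:
Each of the 8 symbol leaves contributes 1 transition (1 symbol, 0 ε).
  aa = 2 transitions (2 symbol, 0 ε)
  (aa)? = 5 transitions (2 symbol, 3 ε)
  ba(aa)?abba = 11 transitions (8 symbol, 3 ε)

11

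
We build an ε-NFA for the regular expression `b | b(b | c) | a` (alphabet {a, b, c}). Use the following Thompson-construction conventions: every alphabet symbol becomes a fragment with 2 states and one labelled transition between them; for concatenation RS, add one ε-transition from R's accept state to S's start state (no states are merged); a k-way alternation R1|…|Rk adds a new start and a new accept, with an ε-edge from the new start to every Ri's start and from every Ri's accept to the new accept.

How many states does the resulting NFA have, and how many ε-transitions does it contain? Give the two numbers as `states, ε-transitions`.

14, 11

Bottom-up over the parse tree:
Each of the 5 symbol leaves contributes 2 states and 0 ε-transitions.
  b | c → 6 states, 4 ε-transitions
  b(b | c) → 8 states, 5 ε-transitions
  b | b(b | c) | a → 14 states, 11 ε-transitions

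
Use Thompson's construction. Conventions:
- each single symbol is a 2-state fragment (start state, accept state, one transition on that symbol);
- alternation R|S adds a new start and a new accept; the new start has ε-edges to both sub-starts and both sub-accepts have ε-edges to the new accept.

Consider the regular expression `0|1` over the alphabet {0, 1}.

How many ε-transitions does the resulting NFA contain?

Bottom-up over the parse tree:
Each of the 2 symbol leaves contributes 0 ε-transitions.
  0|1 → 4 ε-transitions

4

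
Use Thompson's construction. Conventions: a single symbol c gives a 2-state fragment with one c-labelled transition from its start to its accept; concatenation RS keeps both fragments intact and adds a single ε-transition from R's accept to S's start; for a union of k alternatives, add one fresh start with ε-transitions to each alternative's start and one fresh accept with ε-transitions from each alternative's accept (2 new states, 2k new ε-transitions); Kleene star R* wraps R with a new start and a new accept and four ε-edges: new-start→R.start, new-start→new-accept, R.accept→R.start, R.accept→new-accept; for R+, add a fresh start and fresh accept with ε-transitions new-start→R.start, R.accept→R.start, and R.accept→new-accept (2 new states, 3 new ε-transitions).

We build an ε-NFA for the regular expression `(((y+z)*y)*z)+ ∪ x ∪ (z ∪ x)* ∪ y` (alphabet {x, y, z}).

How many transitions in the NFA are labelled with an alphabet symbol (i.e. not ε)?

8

Building bottom-up:
Each of the 8 symbol leaves contributes exactly 1 symbol transition.
  y+ : 1 symbol transition
  y+z : 2 symbol transitions
  (y+z)* : 2 symbol transitions
  (y+z)*y : 3 symbol transitions
  ((y+z)*y)* : 3 symbol transitions
  ((y+z)*y)*z : 4 symbol transitions
  (((y+z)*y)*z)+ : 4 symbol transitions
  z ∪ x : 2 symbol transitions
  (z ∪ x)* : 2 symbol transitions
  (((y+z)*y)*z)+ ∪ x ∪ (z ∪ x)* ∪ y : 8 symbol transitions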